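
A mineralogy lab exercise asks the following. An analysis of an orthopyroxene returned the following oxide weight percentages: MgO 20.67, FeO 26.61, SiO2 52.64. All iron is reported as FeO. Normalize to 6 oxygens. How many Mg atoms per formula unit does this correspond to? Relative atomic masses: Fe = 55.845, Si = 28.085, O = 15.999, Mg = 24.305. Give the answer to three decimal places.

MgO: 20.67/40.304 = 0.51285 mol → 0.51285 mol Mg, 0.51285 mol O.
FeO: 26.61/71.844 = 0.37039 mol → 0.37039 mol Fe, 0.37039 mol O.
SiO2: 52.64/60.083 = 0.87612 mol → 0.87612 mol Si, 1.75224 mol O.
Total oxygen = 2.63548 mol. Normalization factor = 6/2.63548 = 2.27663.
Mg per 6 O = 0.51285 × 2.27663 = 1.168.

1.168 Mg apfu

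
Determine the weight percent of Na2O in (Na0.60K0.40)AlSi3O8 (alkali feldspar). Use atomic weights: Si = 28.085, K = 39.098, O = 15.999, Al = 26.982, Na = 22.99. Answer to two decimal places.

Formula mass = 268.662 g/mol.
0.60 Na → 0.3000 mol Na2O per formula unit; M(Na2O) = 61.979, so Na2O mass = 18.594 g.
18.594/268.662 × 100 = 6.92 wt%.

6.92 wt%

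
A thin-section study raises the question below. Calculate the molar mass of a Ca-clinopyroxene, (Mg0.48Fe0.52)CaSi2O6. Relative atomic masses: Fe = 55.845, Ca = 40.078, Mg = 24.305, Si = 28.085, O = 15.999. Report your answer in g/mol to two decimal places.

232.95 g/mol

Mg: 0.48 × 24.305 = 11.6664
Fe: 0.52 × 55.845 = 29.0394
Ca: 1 × 40.078 = 40.0780
Si: 2 × 28.085 = 56.1700
O: 6 × 15.999 = 95.9940
Summing the contributions gives the formula mass.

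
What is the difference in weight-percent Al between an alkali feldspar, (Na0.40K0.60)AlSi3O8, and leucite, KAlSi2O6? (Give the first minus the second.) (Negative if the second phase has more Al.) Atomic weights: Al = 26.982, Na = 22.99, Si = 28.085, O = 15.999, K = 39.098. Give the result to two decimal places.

First mineral: 26.982 g Al in 271.884 g formula = 9.92 wt% Al.
Second mineral: 26.982 g Al in 218.244 g formula = 12.36 wt% Al.
9.92% − 12.36% gives a difference of -2.44 percentage points.

-2.44 percentage points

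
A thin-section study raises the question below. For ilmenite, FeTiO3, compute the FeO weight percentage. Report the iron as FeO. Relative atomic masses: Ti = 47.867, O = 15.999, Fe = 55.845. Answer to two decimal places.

Formula mass = 151.709 g/mol.
1 Fe → 1.0000 mol FeO per formula unit; M(FeO) = 71.844, so FeO mass = 71.844 g.
71.844/151.709 × 100 = 47.36 wt%.

47.36 wt%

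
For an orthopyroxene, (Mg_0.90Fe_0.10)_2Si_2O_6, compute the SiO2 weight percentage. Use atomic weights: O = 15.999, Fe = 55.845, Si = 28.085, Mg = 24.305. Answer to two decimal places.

58.03 wt%

Formula mass = 207.082 g/mol.
2 Si → 2.0000 mol SiO2 per formula unit; M(SiO2) = 60.083, so SiO2 mass = 120.166 g.
120.166/207.082 × 100 = 58.03 wt%.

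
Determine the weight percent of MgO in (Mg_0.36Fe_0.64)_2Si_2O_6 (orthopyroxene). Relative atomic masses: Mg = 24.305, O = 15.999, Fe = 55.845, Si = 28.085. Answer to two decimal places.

Molar mass of (Mg_0.36Fe_0.64)_2Si_2O_6 = 0.72*24.305 + 1.28*55.845 + 2*28.085 + 6*15.999 = 241.145 g/mol.
Each formula unit contains 0.72 Mg, equivalent to 0.72/1 = 0.7200 mol MgO.
M(MgO) = 1×24.305 + 1×15.999 = 40.304 g/mol.
Mass of MgO per formula unit = 0.7200 × 40.304 = 29.019 g.
MgO wt% = 29.019 / 241.145 × 100 = 12.03%.

12.03 wt%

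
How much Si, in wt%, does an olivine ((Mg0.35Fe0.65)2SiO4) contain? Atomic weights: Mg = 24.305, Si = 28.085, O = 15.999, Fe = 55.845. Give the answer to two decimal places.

15.46 wt%

Formula mass = 0.70·24.305 + 1.30·55.845 + 1·28.085 + 4·15.999 = 181.693 g/mol, of which 28.085 g is Si.
So Si makes up 28.085/181.693 = 0.1546 of the mass, i.e. 15.46%.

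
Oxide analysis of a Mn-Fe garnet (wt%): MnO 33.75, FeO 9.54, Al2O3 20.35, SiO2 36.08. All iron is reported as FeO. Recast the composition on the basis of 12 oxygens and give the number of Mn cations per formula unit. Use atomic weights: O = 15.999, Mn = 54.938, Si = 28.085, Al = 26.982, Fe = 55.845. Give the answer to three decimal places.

33.75 wt% MnO ÷ 70.937 g/mol = 0.47577 mol, giving 0.47577 Mn and 0.47577 O.
9.54 wt% FeO ÷ 71.844 g/mol = 0.13279 mol, giving 0.13279 Fe and 0.13279 O.
20.35 wt% Al2O3 ÷ 101.961 g/mol = 0.19959 mol, giving 0.39918 Al and 0.59877 O.
36.08 wt% SiO2 ÷ 60.083 g/mol = 0.60050 mol, giving 0.60050 Si and 1.20100 O.
Oxygen sums to 2.40833; scaling by 12/2.40833 = 4.98271 puts the formula on 12 O.
Mn: 0.47577 × 4.98271 = 2.371 atoms per formula unit.

2.371 Mn apfu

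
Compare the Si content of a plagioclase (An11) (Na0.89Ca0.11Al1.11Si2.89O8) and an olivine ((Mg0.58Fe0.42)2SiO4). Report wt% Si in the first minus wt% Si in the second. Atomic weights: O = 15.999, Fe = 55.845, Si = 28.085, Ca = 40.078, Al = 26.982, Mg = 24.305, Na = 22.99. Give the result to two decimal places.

13.95 percentage points

M(Na0.89Ca0.11Al1.11Si2.89O8) = 263.977 g/mol, so wt% Si = 81.166/263.977 × 100 = 30.75%.
M((Mg0.58Fe0.42)2SiO4) = 167.185 g/mol, so wt% Si = 28.085/167.185 × 100 = 16.80%.
30.75 − 16.80 = 13.95 pp.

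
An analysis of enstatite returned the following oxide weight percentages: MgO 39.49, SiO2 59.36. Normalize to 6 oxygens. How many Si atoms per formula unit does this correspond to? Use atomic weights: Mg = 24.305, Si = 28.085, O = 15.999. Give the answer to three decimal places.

2.006 Si apfu

MgO (M=40.304): mol = 0.97980; Mg = 0.97980, O = 0.97980.
SiO2 (M=60.083): mol = 0.98797; Si = 0.98797, O = 1.97594.
ΣO = 2.95574; factor = 6/ΣO = 2.02995.
Si apfu = 0.98797 × 2.02995 = 2.006.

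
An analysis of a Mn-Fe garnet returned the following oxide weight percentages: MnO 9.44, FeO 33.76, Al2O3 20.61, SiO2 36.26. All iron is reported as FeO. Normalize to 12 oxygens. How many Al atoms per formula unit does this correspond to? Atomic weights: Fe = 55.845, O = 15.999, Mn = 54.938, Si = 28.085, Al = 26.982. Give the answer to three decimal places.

2.008 Al apfu

MnO (M=70.937): mol = 0.13308; Mn = 0.13308, O = 0.13308.
FeO (M=71.844): mol = 0.46991; Fe = 0.46991, O = 0.46991.
Al2O3 (M=101.961): mol = 0.20214; Al = 0.40428, O = 0.60642.
SiO2 (M=60.083): mol = 0.60350; Si = 0.60350, O = 1.20700.
ΣO = 2.41641; factor = 12/ΣO = 4.96604.
Al apfu = 0.40428 × 4.96604 = 2.008.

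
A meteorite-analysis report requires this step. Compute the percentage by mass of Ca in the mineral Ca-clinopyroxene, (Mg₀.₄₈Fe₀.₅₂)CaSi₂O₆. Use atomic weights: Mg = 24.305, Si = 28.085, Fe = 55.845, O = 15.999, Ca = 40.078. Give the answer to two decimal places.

17.20 weight percent

Formula mass = 0.48*24.305 + 0.52*55.845 + 1*40.078 + 2*28.085 + 6*15.999 = 232.948 g/mol, of which 40.078 g is Ca.
So Ca makes up 40.078/232.948 = 0.1720 of the mass, i.e. 17.20%.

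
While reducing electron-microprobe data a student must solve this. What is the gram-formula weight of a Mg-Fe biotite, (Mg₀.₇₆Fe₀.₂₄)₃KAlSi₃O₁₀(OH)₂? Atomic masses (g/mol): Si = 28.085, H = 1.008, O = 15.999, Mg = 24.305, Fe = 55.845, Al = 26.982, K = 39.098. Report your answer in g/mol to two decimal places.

The formula mass is the sum 2.28·24.305 + 0.72·55.845 + 1·39.098 + 1·26.982 + 3·28.085 + 12·15.999 + 2·1.008.

439.96 g/mol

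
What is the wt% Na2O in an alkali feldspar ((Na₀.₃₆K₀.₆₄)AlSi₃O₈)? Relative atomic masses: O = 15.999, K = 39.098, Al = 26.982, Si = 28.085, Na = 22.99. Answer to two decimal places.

4.09 wt%

Formula mass = 272.528 g/mol.
0.36 Na → 0.1800 mol Na2O per formula unit; M(Na2O) = 61.979, so Na2O mass = 11.156 g.
11.156/272.528 × 100 = 4.09 wt%.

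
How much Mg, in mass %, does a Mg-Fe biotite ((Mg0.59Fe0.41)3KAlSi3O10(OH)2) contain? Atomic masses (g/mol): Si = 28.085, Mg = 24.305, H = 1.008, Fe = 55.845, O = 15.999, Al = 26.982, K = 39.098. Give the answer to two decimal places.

Molar mass of (Mg0.59Fe0.41)3KAlSi3O10(OH)2: 1.77×24.305 + 1.23×55.845 + 1×39.098 + 1×26.982 + 3×28.085 + 12×15.999 + 2×1.008 = 456.048 g/mol.
Mass of Mg per formula unit: 1.77 × 24.305 = 43.020 g.
Weight fraction Mg = 43.020 / 456.048 = 0.0943.

9.43 mass %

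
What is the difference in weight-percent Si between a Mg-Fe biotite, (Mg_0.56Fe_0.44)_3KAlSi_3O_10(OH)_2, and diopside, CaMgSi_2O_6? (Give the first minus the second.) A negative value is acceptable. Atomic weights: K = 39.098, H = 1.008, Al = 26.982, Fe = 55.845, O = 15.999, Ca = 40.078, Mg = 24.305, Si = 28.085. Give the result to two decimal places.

M((Mg_0.56Fe_0.44)_3KAlSi_3O_10(OH)_2) = 458.887 g/mol, so wt% Si = 84.255/458.887 × 100 = 18.36%.
M(CaMgSi_2O_6) = 216.547 g/mol, so wt% Si = 56.170/216.547 × 100 = 25.94%.
18.36 − 25.94 = -7.58 pp.

-7.58 percentage points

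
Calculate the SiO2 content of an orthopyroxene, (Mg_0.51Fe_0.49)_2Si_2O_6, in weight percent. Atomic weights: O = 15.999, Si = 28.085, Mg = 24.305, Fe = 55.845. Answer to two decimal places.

Formula mass = 231.683 g/mol.
2 Si → 2.0000 mol SiO2 per formula unit; M(SiO2) = 60.083, so SiO2 mass = 120.166 g.
120.166/231.683 × 100 = 51.87 wt%.

51.87 wt%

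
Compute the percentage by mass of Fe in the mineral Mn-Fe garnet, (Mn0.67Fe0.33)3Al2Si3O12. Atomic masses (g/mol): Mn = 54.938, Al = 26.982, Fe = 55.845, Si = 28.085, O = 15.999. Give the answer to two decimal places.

Molar mass of (Mn0.67Fe0.33)3Al2Si3O12: 2.01×54.938 + 0.99×55.845 + 2×26.982 + 3×28.085 + 12×15.999 = 495.919 g/mol.
Mass of Fe per formula unit: 0.99 × 55.845 = 55.287 g.
Weight fraction Fe = 55.287 / 495.919 = 0.1115.

11.15 mass %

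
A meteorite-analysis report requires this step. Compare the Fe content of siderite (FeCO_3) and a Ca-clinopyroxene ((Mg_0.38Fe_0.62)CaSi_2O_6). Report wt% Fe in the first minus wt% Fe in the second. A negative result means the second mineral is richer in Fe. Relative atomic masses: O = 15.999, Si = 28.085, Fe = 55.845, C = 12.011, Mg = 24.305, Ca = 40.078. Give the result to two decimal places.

33.54 percentage points

First mineral: 55.845 g Fe in 115.853 g formula = 48.20 wt% Fe.
Second mineral: 34.624 g Fe in 236.102 g formula = 14.66 wt% Fe.
48.20% − 14.66% gives a difference of 33.54 percentage points.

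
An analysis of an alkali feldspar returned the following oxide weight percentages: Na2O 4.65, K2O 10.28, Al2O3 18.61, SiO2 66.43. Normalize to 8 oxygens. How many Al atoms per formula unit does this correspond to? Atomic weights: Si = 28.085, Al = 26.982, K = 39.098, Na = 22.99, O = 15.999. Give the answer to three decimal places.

0.992 Al apfu

Na2O: 4.65/61.979 = 0.07503 mol → 0.15006 mol Na, 0.07503 mol O.
K2O: 10.28/94.195 = 0.10914 mol → 0.21828 mol K, 0.10914 mol O.
Al2O3: 18.61/101.961 = 0.18252 mol → 0.36504 mol Al, 0.54756 mol O.
SiO2: 66.43/60.083 = 1.10564 mol → 1.10564 mol Si, 2.21128 mol O.
Total oxygen = 2.94301 mol. Normalization factor = 8/2.94301 = 2.71831.
Al per 8 O = 0.36504 × 2.71831 = 0.992.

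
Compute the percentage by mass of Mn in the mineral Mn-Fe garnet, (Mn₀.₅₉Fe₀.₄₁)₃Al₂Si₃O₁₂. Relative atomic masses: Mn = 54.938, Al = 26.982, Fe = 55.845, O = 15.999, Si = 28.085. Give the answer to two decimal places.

19.60 mass %

Molar mass of (Mn₀.₅₉Fe₀.₄₁)₃Al₂Si₃O₁₂: 1.77·54.938 + 1.23·55.845 + 2·26.982 + 3·28.085 + 12·15.999 = 496.137 g/mol.
Mass of Mn per formula unit: 1.77 × 54.938 = 97.240 g.
Weight fraction Mn = 97.240 / 496.137 = 0.1960.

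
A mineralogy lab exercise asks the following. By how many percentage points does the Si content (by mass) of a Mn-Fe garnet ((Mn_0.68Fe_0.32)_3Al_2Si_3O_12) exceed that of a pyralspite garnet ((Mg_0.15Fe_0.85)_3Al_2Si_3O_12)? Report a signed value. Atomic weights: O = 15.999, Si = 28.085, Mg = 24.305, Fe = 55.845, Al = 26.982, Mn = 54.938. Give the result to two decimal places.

Si in (Mn_0.68Fe_0.32)_3Al_2Si_3O_12: molar mass 495.892 g/mol; 3×28.085 = 84.255 g → 16.99 wt%.
Si in (Mg_0.15Fe_0.85)_3Al_2Si_3O_12: molar mass 483.549 g/mol; 3×28.085 = 84.255 g → 17.42 wt%.
Difference = 16.99 − 17.42 = -0.43 percentage points.

-0.43 percentage points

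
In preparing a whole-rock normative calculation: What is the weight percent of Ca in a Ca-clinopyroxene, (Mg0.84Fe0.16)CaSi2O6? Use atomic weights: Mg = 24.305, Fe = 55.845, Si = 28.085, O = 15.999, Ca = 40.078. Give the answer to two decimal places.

18.09 wt%

Formula mass = 0.84·24.305 + 0.16·55.845 + 1·40.078 + 2·28.085 + 6·15.999 = 221.593 g/mol, of which 40.078 g is Ca.
So Ca makes up 40.078/221.593 = 0.1809 of the mass, i.e. 18.09%.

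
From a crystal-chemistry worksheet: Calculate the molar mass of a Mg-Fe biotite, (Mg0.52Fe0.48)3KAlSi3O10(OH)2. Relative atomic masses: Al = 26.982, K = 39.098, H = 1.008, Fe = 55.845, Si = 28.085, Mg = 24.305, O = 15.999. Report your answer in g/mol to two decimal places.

The formula mass is the sum 1.56*24.305 + 1.44*55.845 + 1*39.098 + 1*26.982 + 3*28.085 + 12*15.999 + 2*1.008.

462.67 g/mol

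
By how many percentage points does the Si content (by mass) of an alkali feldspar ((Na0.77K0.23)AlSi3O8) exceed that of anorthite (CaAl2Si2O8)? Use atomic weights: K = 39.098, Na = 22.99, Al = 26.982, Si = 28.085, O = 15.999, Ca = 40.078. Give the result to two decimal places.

First mineral: 84.255 g Si in 265.924 g formula = 31.68 wt% Si.
Second mineral: 56.170 g Si in 278.204 g formula = 20.19 wt% Si.
31.68% − 20.19% gives a difference of 11.49 percentage points.

11.49 percentage points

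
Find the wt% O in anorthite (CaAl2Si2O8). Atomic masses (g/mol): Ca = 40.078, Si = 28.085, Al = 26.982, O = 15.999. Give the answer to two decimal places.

46.01 mass %

M(CaAl2Si2O8) = 278.204 g/mol.
O contributes 8 × 15.999 = 127.992 g per mole.
127.992/278.204 = 0.4601 → 46.01%.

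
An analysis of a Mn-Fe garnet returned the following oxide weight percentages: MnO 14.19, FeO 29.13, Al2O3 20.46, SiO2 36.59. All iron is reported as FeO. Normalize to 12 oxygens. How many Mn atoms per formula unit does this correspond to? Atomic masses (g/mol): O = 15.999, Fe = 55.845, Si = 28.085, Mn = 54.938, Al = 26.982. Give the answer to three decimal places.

14.19 wt% MnO ÷ 70.937 g/mol = 0.20004 mol, giving 0.20004 Mn and 0.20004 O.
29.13 wt% FeO ÷ 71.844 g/mol = 0.40546 mol, giving 0.40546 Fe and 0.40546 O.
20.46 wt% Al2O3 ÷ 101.961 g/mol = 0.20066 mol, giving 0.40132 Al and 0.60198 O.
36.59 wt% SiO2 ÷ 60.083 g/mol = 0.60899 mol, giving 0.60899 Si and 1.21798 O.
Oxygen sums to 2.42546; scaling by 12/2.42546 = 4.94752 puts the formula on 12 O.
Mn: 0.20004 × 4.94752 = 0.990 atoms per formula unit.

0.990 Mn apfu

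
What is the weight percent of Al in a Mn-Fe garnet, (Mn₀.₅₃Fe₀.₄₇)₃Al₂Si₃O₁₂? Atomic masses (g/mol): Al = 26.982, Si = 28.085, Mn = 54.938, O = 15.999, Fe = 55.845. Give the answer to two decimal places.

10.87 mass %

Molar mass of (Mn₀.₅₃Fe₀.₄₇)₃Al₂Si₃O₁₂: 1.59×54.938 + 1.41×55.845 + 2×26.982 + 3×28.085 + 12×15.999 = 496.300 g/mol.
Mass of Al per formula unit: 2 × 26.982 = 53.964 g.
Weight fraction Al = 53.964 / 496.300 = 0.1087.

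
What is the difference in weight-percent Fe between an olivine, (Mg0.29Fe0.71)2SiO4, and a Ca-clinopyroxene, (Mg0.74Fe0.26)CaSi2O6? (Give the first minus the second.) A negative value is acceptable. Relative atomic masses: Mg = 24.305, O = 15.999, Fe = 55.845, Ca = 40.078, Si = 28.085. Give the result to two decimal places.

36.29 percentage points

Fe in (Mg0.29Fe0.71)2SiO4: molar mass 185.478 g/mol; 1.42×55.845 = 79.300 g → 42.75 wt%.
Fe in (Mg0.74Fe0.26)CaSi2O6: molar mass 224.747 g/mol; 0.26×55.845 = 14.520 g → 6.46 wt%.
Difference = 42.75 − 6.46 = 36.29 percentage points.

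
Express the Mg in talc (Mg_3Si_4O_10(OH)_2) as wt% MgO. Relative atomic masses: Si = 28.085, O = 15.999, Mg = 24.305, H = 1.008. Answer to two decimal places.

M(Mg_3Si_4O_10(OH)_2) = 379.259 g/mol; M(MgO) = 40.304 g/mol.
Moles MgO per formula unit = 3 Mg ÷ 1 = 3.0000.
MgO fraction = (3.0000 × 40.304) / 379.259 = 120.912/379.259 = 0.3188.

31.88 wt%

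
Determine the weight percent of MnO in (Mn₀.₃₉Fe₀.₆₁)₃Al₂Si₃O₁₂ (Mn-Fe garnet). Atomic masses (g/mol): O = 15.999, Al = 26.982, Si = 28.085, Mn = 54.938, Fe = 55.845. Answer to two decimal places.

Molar mass of (Mn₀.₃₉Fe₀.₆₁)₃Al₂Si₃O₁₂ = 1.17*54.938 + 1.83*55.845 + 2*26.982 + 3*28.085 + 12*15.999 = 496.681 g/mol.
Each formula unit contains 1.17 Mn, equivalent to 1.17/1 = 1.1700 mol MnO.
M(MnO) = 1×54.938 + 1×15.999 = 70.937 g/mol.
Mass of MnO per formula unit = 1.1700 × 70.937 = 82.996 g.
MnO wt% = 82.996 / 496.681 × 100 = 16.71%.

16.71 wt%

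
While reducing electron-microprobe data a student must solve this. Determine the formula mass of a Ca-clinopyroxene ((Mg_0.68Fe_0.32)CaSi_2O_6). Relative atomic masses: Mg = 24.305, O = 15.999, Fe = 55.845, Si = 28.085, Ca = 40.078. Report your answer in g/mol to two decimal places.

226.64 g/mol

M = 0.68*24.305 + 0.32*55.845 + 1*40.078 + 2*28.085 + 6*15.999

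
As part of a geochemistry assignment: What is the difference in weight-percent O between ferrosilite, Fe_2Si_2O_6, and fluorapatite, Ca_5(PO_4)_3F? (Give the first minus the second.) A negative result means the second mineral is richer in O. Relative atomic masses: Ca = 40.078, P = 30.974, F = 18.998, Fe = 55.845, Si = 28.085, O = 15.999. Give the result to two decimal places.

-1.69 percentage points

M(Fe_2Si_2O_6) = 263.854 g/mol, so wt% O = 95.994/263.854 × 100 = 36.38%.
M(Ca_5(PO_4)_3F) = 504.298 g/mol, so wt% O = 191.988/504.298 × 100 = 38.07%.
36.38 − 38.07 = -1.69 pp.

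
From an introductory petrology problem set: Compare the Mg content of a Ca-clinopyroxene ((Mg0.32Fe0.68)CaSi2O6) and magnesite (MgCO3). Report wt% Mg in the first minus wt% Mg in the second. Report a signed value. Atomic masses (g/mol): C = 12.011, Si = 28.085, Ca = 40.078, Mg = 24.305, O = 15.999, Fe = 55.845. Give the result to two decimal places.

-25.56 percentage points

Mg in (Mg0.32Fe0.68)CaSi2O6: molar mass 237.994 g/mol; 0.32×24.305 = 7.778 g → 3.27 wt%.
Mg in MgCO3: molar mass 84.313 g/mol; 1×24.305 = 24.305 g → 28.83 wt%.
Difference = 3.27 − 28.83 = -25.56 percentage points.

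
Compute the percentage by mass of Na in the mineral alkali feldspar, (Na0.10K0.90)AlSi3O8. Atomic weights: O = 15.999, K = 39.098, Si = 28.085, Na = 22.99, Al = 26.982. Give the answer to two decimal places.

Molar mass of (Na0.10K0.90)AlSi3O8: 0.10·22.99 + 0.90·39.098 + 1·26.982 + 3·28.085 + 8·15.999 = 276.716 g/mol.
Mass of Na per formula unit: 0.10 × 22.99 = 2.299 g.
Weight fraction Na = 2.299 / 276.716 = 0.0083.

0.83 weight percent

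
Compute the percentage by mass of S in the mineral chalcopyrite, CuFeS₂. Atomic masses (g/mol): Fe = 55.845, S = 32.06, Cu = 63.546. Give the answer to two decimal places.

Formula mass = 1·63.546 + 1·55.845 + 2·32.06 = 183.511 g/mol, of which 64.120 g is S.
So S makes up 64.120/183.511 = 0.3494 of the mass, i.e. 34.94%.

34.94 wt%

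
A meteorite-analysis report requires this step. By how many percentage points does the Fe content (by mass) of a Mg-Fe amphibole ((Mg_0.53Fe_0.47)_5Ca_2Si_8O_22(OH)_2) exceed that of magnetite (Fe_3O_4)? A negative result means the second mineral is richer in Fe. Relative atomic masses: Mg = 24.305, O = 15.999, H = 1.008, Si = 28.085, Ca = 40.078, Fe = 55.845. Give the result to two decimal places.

-57.56 percentage points

Fe in (Mg_0.53Fe_0.47)_5Ca_2Si_8O_22(OH)_2: molar mass 886.472 g/mol; 2.35×55.845 = 131.236 g → 14.80 wt%.
Fe in Fe_3O_4: molar mass 231.531 g/mol; 3×55.845 = 167.535 g → 72.36 wt%.
Difference = 14.80 − 72.36 = -57.56 percentage points.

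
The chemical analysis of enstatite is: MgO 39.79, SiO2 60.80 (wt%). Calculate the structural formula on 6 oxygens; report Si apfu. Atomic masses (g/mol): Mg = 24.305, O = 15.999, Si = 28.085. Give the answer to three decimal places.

MgO: 39.79/40.304 = 0.98725 mol → 0.98725 mol Mg, 0.98725 mol O.
SiO2: 60.80/60.083 = 1.01193 mol → 1.01193 mol Si, 2.02386 mol O.
Total oxygen = 3.01111 mol. Normalization factor = 6/3.01111 = 1.99262.
Si per 6 O = 1.01193 × 1.99262 = 2.016.

2.016 Si apfu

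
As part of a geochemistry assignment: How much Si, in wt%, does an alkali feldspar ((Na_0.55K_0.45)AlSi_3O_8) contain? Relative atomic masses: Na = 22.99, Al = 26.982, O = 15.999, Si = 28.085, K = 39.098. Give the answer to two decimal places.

Formula mass = 0.55×22.99 + 0.45×39.098 + 1×26.982 + 3×28.085 + 8×15.999 = 269.468 g/mol, of which 84.255 g is Si.
So Si makes up 84.255/269.468 = 0.3127 of the mass, i.e. 31.27%.

31.27 wt%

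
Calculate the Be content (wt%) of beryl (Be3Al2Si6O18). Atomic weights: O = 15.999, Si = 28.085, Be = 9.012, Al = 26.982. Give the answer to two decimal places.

M(Be3Al2Si6O18) = 537.492 g/mol.
Be contributes 3 × 9.012 = 27.036 g per mole.
27.036/537.492 = 0.0503 → 5.03%.

5.03 wt%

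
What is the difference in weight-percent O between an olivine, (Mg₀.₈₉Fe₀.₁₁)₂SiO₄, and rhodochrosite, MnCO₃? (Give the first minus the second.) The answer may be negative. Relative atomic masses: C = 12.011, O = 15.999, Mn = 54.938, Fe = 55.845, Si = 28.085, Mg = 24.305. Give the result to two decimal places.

1.59 percentage points

O in (Mg₀.₈₉Fe₀.₁₁)₂SiO₄: molar mass 147.630 g/mol; 4×15.999 = 63.996 g → 43.35 wt%.
O in MnCO₃: molar mass 114.946 g/mol; 3×15.999 = 47.997 g → 41.76 wt%.
Difference = 43.35 − 41.76 = 1.59 percentage points.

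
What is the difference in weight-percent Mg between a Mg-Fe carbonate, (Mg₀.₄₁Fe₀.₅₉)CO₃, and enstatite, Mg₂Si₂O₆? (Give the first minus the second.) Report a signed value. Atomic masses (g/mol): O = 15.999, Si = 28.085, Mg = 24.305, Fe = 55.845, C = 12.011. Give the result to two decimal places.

-14.53 percentage points

First mineral: 9.965 g Mg in 102.922 g formula = 9.68 wt% Mg.
Second mineral: 48.610 g Mg in 200.774 g formula = 24.21 wt% Mg.
9.68% − 24.21% gives a difference of -14.53 percentage points.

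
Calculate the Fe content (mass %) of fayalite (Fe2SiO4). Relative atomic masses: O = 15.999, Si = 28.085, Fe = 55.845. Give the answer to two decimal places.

Formula mass = 2×55.845 + 1×28.085 + 4×15.999 = 203.771 g/mol, of which 111.690 g is Fe.
So Fe makes up 111.690/203.771 = 0.5481 of the mass, i.e. 54.81%.

54.81 mass %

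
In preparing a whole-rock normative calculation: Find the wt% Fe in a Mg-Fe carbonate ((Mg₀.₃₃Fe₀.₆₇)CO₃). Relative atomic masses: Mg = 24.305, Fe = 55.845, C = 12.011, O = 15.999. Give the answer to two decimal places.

Formula mass = 0.33·24.305 + 0.67·55.845 + 1·12.011 + 3·15.999 = 105.445 g/mol, of which 37.416 g is Fe.
So Fe makes up 37.416/105.445 = 0.3548 of the mass, i.e. 35.48%.

35.48 mass %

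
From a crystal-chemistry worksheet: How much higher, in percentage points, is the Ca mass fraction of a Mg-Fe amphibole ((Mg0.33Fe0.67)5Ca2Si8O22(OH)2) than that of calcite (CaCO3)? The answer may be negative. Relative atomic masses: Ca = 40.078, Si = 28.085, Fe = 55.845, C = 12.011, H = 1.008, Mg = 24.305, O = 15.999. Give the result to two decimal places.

-31.31 percentage points

First mineral: 80.156 g Ca in 918.012 g formula = 8.73 wt% Ca.
Second mineral: 40.078 g Ca in 100.086 g formula = 40.04 wt% Ca.
8.73% − 40.04% gives a difference of -31.31 percentage points.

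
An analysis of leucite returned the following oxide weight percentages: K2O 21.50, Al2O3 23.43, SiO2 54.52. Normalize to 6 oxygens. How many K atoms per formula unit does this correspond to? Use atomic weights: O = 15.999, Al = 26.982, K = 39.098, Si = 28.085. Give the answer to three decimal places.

K2O (M=94.195): mol = 0.22825; K = 0.45650, O = 0.22825.
Al2O3 (M=101.961): mol = 0.22979; Al = 0.45958, O = 0.68937.
SiO2 (M=60.083): mol = 0.90741; Si = 0.90741, O = 1.81482.
ΣO = 2.73244; factor = 6/ΣO = 2.19584.
K apfu = 0.45650 × 2.19584 = 1.002.

1.002 K apfu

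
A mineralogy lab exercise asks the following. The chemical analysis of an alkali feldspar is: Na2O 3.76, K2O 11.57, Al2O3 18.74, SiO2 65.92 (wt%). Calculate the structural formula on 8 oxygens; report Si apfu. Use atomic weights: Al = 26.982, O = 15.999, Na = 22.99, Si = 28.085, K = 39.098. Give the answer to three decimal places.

2.996 Si apfu

Na2O: 3.76/61.979 = 0.06067 mol → 0.12134 mol Na, 0.06067 mol O.
K2O: 11.57/94.195 = 0.12283 mol → 0.24566 mol K, 0.12283 mol O.
Al2O3: 18.74/101.961 = 0.18380 mol → 0.36760 mol Al, 0.55140 mol O.
SiO2: 65.92/60.083 = 1.09715 mol → 1.09715 mol Si, 2.19430 mol O.
Total oxygen = 2.92920 mol. Normalization factor = 8/2.92920 = 2.73112.
Si per 8 O = 1.09715 × 2.73112 = 2.996.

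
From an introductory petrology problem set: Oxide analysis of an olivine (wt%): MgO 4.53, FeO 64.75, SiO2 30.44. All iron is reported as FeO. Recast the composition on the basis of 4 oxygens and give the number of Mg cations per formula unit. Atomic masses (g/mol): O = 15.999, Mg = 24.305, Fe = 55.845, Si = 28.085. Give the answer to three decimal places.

0.222 Mg apfu

4.53 wt% MgO ÷ 40.304 g/mol = 0.11240 mol, giving 0.11240 Mg and 0.11240 O.
64.75 wt% FeO ÷ 71.844 g/mol = 0.90126 mol, giving 0.90126 Fe and 0.90126 O.
30.44 wt% SiO2 ÷ 60.083 g/mol = 0.50663 mol, giving 0.50663 Si and 1.01326 O.
Oxygen sums to 2.02692; scaling by 4/2.02692 = 1.97344 puts the formula on 4 O.
Mg: 0.11240 × 1.97344 = 0.222 atoms per formula unit.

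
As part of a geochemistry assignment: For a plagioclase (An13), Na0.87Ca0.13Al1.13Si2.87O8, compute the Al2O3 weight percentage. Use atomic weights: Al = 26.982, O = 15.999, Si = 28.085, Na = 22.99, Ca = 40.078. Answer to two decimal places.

M(Na0.87Ca0.13Al1.13Si2.87O8) = 264.297 g/mol; M(Al2O3) = 101.961 g/mol.
Moles Al2O3 per formula unit = 1.13 Al ÷ 2 = 0.5650.
Al2O3 fraction = (0.5650 × 101.961) / 264.297 = 57.608/264.297 = 0.2180.

21.80 wt%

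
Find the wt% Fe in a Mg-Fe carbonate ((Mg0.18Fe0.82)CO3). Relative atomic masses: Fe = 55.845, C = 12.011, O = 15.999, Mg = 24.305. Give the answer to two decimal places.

Formula mass = 0.18·24.305 + 0.82·55.845 + 1·12.011 + 3·15.999 = 110.176 g/mol, of which 45.793 g is Fe.
So Fe makes up 45.793/110.176 = 0.4156 of the mass, i.e. 41.56%.

41.56 wt%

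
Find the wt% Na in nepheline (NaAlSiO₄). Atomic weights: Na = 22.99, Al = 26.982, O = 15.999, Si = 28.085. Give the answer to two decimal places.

M(NaAlSiO₄) = 142.053 g/mol.
Na contributes 1 × 22.99 = 22.990 g per mole.
22.990/142.053 = 0.1618 → 16.18%.

16.18 wt%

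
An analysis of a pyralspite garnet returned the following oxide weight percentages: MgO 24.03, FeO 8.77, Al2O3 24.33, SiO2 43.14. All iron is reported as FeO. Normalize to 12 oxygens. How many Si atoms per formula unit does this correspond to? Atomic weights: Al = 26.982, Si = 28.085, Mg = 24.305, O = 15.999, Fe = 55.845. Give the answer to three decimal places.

3.002 Si apfu

MgO (M=40.304): mol = 0.59622; Mg = 0.59622, O = 0.59622.
FeO (M=71.844): mol = 0.12207; Fe = 0.12207, O = 0.12207.
Al2O3 (M=101.961): mol = 0.23862; Al = 0.47724, O = 0.71586.
SiO2 (M=60.083): mol = 0.71801; Si = 0.71801, O = 1.43602.
ΣO = 2.87017; factor = 12/ΣO = 4.18094.
Si apfu = 0.71801 × 4.18094 = 3.002.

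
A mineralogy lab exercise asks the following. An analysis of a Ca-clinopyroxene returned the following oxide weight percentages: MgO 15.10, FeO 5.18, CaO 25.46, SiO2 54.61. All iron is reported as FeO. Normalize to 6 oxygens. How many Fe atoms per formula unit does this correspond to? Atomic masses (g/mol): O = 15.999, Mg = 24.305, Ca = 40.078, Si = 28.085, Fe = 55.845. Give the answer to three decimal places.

MgO (M=40.304): mol = 0.37465; Mg = 0.37465, O = 0.37465.
FeO (M=71.844): mol = 0.07210; Fe = 0.07210, O = 0.07210.
CaO (M=56.077): mol = 0.45402; Ca = 0.45402, O = 0.45402.
SiO2 (M=60.083): mol = 0.90891; Si = 0.90891, O = 1.81782.
ΣO = 2.71859; factor = 6/ΣO = 2.20703.
Fe apfu = 0.07210 × 2.20703 = 0.159.

0.159 Fe apfu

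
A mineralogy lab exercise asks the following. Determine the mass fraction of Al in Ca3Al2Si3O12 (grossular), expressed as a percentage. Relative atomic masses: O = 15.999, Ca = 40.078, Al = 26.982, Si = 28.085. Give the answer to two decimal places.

Molar mass of Ca3Al2Si3O12: 3·40.078 + 2·26.982 + 3·28.085 + 12·15.999 = 450.441 g/mol.
Mass of Al per formula unit: 2 × 26.982 = 53.964 g.
Weight fraction Al = 53.964 / 450.441 = 0.1198.

11.98 wt%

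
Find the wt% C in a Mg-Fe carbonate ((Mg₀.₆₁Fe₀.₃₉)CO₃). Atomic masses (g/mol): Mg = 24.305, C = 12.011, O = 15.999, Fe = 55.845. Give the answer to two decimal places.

Formula mass = 0.61×24.305 + 0.39×55.845 + 1×12.011 + 3×15.999 = 96.614 g/mol, of which 12.011 g is C.
So C makes up 12.011/96.614 = 0.1243 of the mass, i.e. 12.43%.

12.43 wt%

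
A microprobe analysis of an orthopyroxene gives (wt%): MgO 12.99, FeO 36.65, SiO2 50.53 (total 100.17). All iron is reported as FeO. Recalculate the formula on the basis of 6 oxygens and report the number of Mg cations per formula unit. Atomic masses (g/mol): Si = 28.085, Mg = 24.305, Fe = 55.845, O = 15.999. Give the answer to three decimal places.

0.769 Mg apfu

12.99 wt% MgO ÷ 40.304 g/mol = 0.32230 mol, giving 0.32230 Mg and 0.32230 O.
36.65 wt% FeO ÷ 71.844 g/mol = 0.51013 mol, giving 0.51013 Fe and 0.51013 O.
50.53 wt% SiO2 ÷ 60.083 g/mol = 0.84100 mol, giving 0.84100 Si and 1.68200 O.
Oxygen sums to 2.51443; scaling by 6/2.51443 = 2.38623 puts the formula on 6 O.
Mg: 0.32230 × 2.38623 = 0.769 atoms per formula unit.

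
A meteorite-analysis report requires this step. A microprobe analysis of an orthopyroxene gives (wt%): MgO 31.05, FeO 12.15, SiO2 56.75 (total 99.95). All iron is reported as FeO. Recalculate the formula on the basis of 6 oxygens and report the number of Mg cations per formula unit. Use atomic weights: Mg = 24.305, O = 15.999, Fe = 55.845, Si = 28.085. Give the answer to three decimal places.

MgO (M=40.304): mol = 0.77039; Mg = 0.77039, O = 0.77039.
FeO (M=71.844): mol = 0.16912; Fe = 0.16912, O = 0.16912.
SiO2 (M=60.083): mol = 0.94453; Si = 0.94453, O = 1.88906.
ΣO = 2.82857; factor = 6/ΣO = 2.12121.
Mg apfu = 0.77039 × 2.12121 = 1.634.

1.634 Mg apfu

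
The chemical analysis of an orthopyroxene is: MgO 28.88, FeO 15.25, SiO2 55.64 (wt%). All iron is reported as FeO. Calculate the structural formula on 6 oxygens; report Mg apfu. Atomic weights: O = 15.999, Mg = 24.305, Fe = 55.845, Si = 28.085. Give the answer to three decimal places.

MgO: 28.88/40.304 = 0.71655 mol → 0.71655 mol Mg, 0.71655 mol O.
FeO: 15.25/71.844 = 0.21227 mol → 0.21227 mol Fe, 0.21227 mol O.
SiO2: 55.64/60.083 = 0.92605 mol → 0.92605 mol Si, 1.85210 mol O.
Total oxygen = 2.78092 mol. Normalization factor = 6/2.78092 = 2.15756.
Mg per 6 O = 0.71655 × 2.15756 = 1.546.

1.546 Mg apfu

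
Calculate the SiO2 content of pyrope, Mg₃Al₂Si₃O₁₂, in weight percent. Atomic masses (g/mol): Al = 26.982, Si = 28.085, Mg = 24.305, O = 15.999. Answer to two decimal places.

M(Mg₃Al₂Si₃O₁₂) = 403.122 g/mol; M(SiO2) = 60.083 g/mol.
Moles SiO2 per formula unit = 3 Si ÷ 1 = 3.0000.
SiO2 fraction = (3.0000 × 60.083) / 403.122 = 180.249/403.122 = 0.4471.

44.71 wt%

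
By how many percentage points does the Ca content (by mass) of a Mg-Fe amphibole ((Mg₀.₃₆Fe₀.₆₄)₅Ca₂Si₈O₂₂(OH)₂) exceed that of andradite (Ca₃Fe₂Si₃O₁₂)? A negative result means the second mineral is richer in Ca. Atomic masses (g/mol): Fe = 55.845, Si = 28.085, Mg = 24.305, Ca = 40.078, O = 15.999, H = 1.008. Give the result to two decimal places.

-14.88 percentage points

First mineral: 80.156 g Ca in 913.281 g formula = 8.78 wt% Ca.
Second mineral: 120.234 g Ca in 508.167 g formula = 23.66 wt% Ca.
8.78% − 23.66% gives a difference of -14.88 percentage points.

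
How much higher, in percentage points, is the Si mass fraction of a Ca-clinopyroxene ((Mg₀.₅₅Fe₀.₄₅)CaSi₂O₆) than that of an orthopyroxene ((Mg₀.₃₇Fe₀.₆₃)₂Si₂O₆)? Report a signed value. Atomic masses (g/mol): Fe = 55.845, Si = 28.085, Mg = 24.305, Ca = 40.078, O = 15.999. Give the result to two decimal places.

0.99 percentage points

M((Mg₀.₅₅Fe₀.₄₅)CaSi₂O₆) = 230.740 g/mol, so wt% Si = 56.170/230.740 × 100 = 24.34%.
M((Mg₀.₃₇Fe₀.₆₃)₂Si₂O₆) = 240.514 g/mol, so wt% Si = 56.170/240.514 × 100 = 23.35%.
24.34 − 23.35 = 0.99 pp.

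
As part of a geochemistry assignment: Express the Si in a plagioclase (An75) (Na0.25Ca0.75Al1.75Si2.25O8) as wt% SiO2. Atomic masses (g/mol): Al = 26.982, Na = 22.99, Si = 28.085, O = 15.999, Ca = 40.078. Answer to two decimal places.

49.30 wt%

M(Na0.25Ca0.75Al1.75Si2.25O8) = 274.208 g/mol; M(SiO2) = 60.083 g/mol.
Moles SiO2 per formula unit = 2.25 Si ÷ 1 = 2.2500.
SiO2 fraction = (2.2500 × 60.083) / 274.208 = 135.187/274.208 = 0.4930.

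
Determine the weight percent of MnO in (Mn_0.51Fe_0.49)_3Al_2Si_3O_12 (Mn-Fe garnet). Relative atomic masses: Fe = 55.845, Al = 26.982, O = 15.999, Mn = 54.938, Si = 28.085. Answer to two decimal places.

21.87 wt%

Formula mass = 496.354 g/mol.
1.53 Mn → 1.5300 mol MnO per formula unit; M(MnO) = 70.937, so MnO mass = 108.534 g.
108.534/496.354 × 100 = 21.87 wt%.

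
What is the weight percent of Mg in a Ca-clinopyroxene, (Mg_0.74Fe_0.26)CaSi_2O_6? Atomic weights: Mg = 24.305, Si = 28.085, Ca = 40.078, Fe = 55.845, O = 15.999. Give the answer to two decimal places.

M((Mg_0.74Fe_0.26)CaSi_2O_6) = 224.747 g/mol.
Mg contributes 0.74 × 24.305 = 17.986 g per mole.
17.986/224.747 = 0.0800 → 8.00%.

8.00 mass %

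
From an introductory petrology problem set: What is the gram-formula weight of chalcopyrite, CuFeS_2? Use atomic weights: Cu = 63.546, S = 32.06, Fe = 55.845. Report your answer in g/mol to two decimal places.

183.51 g/mol

Cu: 1 × 63.546 = 63.5460
Fe: 1 × 55.845 = 55.8450
S: 2 × 32.06 = 64.1200
Summing the contributions gives the formula mass.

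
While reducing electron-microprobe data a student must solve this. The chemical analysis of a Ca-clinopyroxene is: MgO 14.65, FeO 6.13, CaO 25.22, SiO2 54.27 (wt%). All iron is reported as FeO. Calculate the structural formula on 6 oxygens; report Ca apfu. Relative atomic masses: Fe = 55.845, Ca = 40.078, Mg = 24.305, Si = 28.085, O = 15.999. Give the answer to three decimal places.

0.998 Ca apfu

MgO: 14.65/40.304 = 0.36349 mol → 0.36349 mol Mg, 0.36349 mol O.
FeO: 6.13/71.844 = 0.08532 mol → 0.08532 mol Fe, 0.08532 mol O.
CaO: 25.22/56.077 = 0.44974 mol → 0.44974 mol Ca, 0.44974 mol O.
SiO2: 54.27/60.083 = 0.90325 mol → 0.90325 mol Si, 1.80650 mol O.
Total oxygen = 2.70505 mol. Normalization factor = 6/2.70505 = 2.21807.
Ca per 6 O = 0.44974 × 2.21807 = 0.998.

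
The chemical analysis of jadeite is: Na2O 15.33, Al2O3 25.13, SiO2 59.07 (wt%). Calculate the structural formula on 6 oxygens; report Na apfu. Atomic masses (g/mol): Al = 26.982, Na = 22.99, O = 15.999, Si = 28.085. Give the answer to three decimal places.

1.005 Na apfu

Na2O (M=61.979): mol = 0.24734; Na = 0.49468, O = 0.24734.
Al2O3 (M=101.961): mol = 0.24647; Al = 0.49294, O = 0.73941.
SiO2 (M=60.083): mol = 0.98314; Si = 0.98314, O = 1.96628.
ΣO = 2.95303; factor = 6/ΣO = 2.03181.
Na apfu = 0.49468 × 2.03181 = 1.005.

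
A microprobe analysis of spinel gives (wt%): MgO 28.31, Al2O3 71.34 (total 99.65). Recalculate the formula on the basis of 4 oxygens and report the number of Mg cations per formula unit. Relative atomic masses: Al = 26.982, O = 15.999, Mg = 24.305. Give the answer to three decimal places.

28.31 wt% MgO ÷ 40.304 g/mol = 0.70241 mol, giving 0.70241 Mg and 0.70241 O.
71.34 wt% Al2O3 ÷ 101.961 g/mol = 0.69968 mol, giving 1.39936 Al and 2.09904 O.
Oxygen sums to 2.80145; scaling by 4/2.80145 = 1.42783 puts the formula on 4 O.
Mg: 0.70241 × 1.42783 = 1.003 atoms per formula unit.

1.003 Mg apfu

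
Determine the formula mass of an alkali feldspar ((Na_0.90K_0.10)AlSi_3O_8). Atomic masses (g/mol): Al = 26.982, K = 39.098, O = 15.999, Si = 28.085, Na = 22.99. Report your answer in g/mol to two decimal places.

263.83 g/mol

The formula mass is the sum 0.90(22.99) + 0.10(39.098) + 1(26.982) + 3(28.085) + 8(15.999).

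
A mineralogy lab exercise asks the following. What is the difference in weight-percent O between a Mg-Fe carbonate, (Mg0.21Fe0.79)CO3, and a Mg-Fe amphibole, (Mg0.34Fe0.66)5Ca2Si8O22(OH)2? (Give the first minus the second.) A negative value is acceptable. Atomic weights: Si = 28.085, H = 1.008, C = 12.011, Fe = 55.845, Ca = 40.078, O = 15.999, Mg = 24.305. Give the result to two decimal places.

2.04 percentage points

M((Mg0.21Fe0.79)CO3) = 109.230 g/mol, so wt% O = 47.997/109.230 × 100 = 43.94%.
M((Mg0.34Fe0.66)5Ca2Si8O22(OH)2) = 916.435 g/mol, so wt% O = 383.976/916.435 × 100 = 41.90%.
43.94 − 41.90 = 2.04 pp.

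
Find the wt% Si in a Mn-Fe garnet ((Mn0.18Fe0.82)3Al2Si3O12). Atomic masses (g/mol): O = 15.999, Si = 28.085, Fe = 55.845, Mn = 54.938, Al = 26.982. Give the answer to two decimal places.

Molar mass of (Mn0.18Fe0.82)3Al2Si3O12: 0.54×54.938 + 2.46×55.845 + 2×26.982 + 3×28.085 + 12×15.999 = 497.252 g/mol.
Mass of Si per formula unit: 3 × 28.085 = 84.255 g.
Weight fraction Si = 84.255 / 497.252 = 0.1694.

16.94 wt%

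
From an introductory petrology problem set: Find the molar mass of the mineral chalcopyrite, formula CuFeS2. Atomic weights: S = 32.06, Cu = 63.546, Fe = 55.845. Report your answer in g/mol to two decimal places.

Cu: 1 × 63.546 = 63.5460
Fe: 1 × 55.845 = 55.8450
S: 2 × 32.06 = 64.1200
Summing the contributions gives the formula mass.

183.51 g/mol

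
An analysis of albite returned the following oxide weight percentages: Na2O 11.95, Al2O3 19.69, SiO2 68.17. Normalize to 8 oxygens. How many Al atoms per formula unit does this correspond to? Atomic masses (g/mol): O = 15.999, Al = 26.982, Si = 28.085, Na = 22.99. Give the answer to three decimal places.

Na2O: 11.95/61.979 = 0.19281 mol → 0.38562 mol Na, 0.19281 mol O.
Al2O3: 19.69/101.961 = 0.19311 mol → 0.38622 mol Al, 0.57933 mol O.
SiO2: 68.17/60.083 = 1.13460 mol → 1.13460 mol Si, 2.26920 mol O.
Total oxygen = 3.04134 mol. Normalization factor = 8/3.04134 = 2.63042.
Al per 8 O = 0.38622 × 2.63042 = 1.016.

1.016 Al apfu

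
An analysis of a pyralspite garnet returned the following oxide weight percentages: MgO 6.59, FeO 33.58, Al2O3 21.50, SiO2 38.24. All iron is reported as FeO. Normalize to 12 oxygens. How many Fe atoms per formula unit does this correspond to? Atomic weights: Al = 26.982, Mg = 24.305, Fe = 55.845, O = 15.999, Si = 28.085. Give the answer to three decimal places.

2.211 Fe apfu

6.59 wt% MgO ÷ 40.304 g/mol = 0.16351 mol, giving 0.16351 Mg and 0.16351 O.
33.58 wt% FeO ÷ 71.844 g/mol = 0.46740 mol, giving 0.46740 Fe and 0.46740 O.
21.50 wt% Al2O3 ÷ 101.961 g/mol = 0.21086 mol, giving 0.42172 Al and 0.63258 O.
38.24 wt% SiO2 ÷ 60.083 g/mol = 0.63645 mol, giving 0.63645 Si and 1.27290 O.
Oxygen sums to 2.53639; scaling by 12/2.53639 = 4.73113 puts the formula on 12 O.
Fe: 0.46740 × 4.73113 = 2.211 atoms per formula unit.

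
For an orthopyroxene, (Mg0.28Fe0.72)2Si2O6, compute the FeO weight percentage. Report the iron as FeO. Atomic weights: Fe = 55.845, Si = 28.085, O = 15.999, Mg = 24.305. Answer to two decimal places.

M((Mg0.28Fe0.72)2Si2O6) = 246.192 g/mol; M(FeO) = 71.844 g/mol.
Moles FeO per formula unit = 1.44 Fe ÷ 1 = 1.4400.
FeO fraction = (1.4400 × 71.844) / 246.192 = 103.455/246.192 = 0.4202.

42.02 wt%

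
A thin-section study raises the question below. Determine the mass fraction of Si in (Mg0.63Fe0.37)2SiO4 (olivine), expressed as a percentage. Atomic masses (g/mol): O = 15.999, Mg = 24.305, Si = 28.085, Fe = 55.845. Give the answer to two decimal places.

17.12 weight percent

Molar mass of (Mg0.63Fe0.37)2SiO4: 1.26×24.305 + 0.74×55.845 + 1×28.085 + 4×15.999 = 164.031 g/mol.
Mass of Si per formula unit: 1 × 28.085 = 28.085 g.
Weight fraction Si = 28.085 / 164.031 = 0.1712.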